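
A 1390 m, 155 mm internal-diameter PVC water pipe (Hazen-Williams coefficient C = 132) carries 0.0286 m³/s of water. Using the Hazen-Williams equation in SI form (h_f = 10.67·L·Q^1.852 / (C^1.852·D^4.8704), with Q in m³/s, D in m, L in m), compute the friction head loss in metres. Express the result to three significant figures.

h_f ≈ 21.3 m

h_f = 10.67·1390·0.0286^1.852 / (132^1.852·0.155^4.8704) = 21.30 m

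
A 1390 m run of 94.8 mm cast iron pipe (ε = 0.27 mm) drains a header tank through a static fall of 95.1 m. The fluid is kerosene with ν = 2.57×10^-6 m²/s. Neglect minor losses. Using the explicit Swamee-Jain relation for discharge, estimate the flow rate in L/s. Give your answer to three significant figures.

Swamee-Jain (Type II): Q = -0.965·√(gD⁵h_f/L)·ln[ε/(3.7D) + √(3.17ν²L/(gD³h_f))]
√(gD⁵h_f/L) = √(9.81·0.0948⁵·95.1/1390) = 0.002267
ε/(3.7D) = 7.70×10^-4; √(3.17ν²L/(gD³h_f)) = 1.91×10^-4
Q = -0.965·0.002267·ln(9.611×10^-4) = 0.01520 m³/s
Check: V = 2.15 m/s, Re = 7.94×10^4, f = 0.02772, h_f = 96.1 m ≈ 95.1 m ✓

Q ≈ 15.2 L/s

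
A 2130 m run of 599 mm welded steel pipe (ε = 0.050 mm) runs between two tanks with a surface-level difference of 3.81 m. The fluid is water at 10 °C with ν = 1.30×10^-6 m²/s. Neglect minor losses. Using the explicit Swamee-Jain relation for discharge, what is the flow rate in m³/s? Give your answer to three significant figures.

Q ≈ 0.345 m³/s

Swamee-Jain (Type II): Q = -0.965·√(gD⁵h_f/L)·ln[ε/(3.7D) + √(3.17ν²L/(gD³h_f))]
√(gD⁵h_f/L) = √(9.81·0.599⁵·3.81/2130) = 0.03679
ε/(3.7D) = 2.26×10^-5; √(3.17ν²L/(gD³h_f)) = 3.77×10^-5
Q = -0.965·0.03679·ln(6.025×10^-5) = 0.3449 m³/s
Check: V = 1.22 m/s, Re = 5.64×10^5, f = 0.01407, h_f = 3.82 m ≈ 3.81 m ✓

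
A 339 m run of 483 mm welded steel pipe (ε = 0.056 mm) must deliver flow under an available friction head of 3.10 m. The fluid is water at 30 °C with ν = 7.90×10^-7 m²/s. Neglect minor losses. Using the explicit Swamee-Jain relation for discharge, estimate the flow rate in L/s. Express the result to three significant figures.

Q ≈ 469 L/s

Swamee-Jain (Type II): Q = -0.965·√(gD⁵h_f/L)·ln[ε/(3.7D) + √(3.17ν²L/(gD³h_f))]
√(gD⁵h_f/L) = √(9.81·0.483⁵·3.10/339) = 0.04856
ε/(3.7D) = 3.13×10^-5; √(3.17ν²L/(gD³h_f)) = 1.40×10^-5
Q = -0.965·0.04856·ln(4.533×10^-5) = 0.4687 m³/s
Check: V = 2.56 m/s, Re = 1.56×10^6, f = 0.01333, h_f = 3.12 m ≈ 3.10 m ✓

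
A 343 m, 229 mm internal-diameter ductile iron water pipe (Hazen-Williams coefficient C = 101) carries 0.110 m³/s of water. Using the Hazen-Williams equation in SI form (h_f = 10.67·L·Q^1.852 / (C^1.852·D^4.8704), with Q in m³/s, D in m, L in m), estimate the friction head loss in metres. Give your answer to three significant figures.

h_f ≈ 15.6 m

h_f = 10.67·343·0.110^1.852 / (101^1.852·0.229^4.8704) = 15.63 m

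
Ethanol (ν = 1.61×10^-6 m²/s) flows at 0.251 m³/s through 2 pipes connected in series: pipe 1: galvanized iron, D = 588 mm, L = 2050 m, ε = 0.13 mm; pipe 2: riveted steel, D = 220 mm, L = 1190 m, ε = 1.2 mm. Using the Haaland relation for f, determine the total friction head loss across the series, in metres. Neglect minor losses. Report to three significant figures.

Pipe 1: V = 0.9243 m/s, Re = 3.38×10^5, ε/D = 2.21×10^-4, f = 0.01603, h_1 = f(L/D)V²/2g = 2.434 m
Pipe 2: V = 6.603 m/s, Re = 9.02×10^5, ε/D = 0.00545, f = 0.03134, h_2 = f(L/D)V²/2g = 376.7 m
Series → Q common, losses add: H = Σh = 379.1 m

H ≈ 379 m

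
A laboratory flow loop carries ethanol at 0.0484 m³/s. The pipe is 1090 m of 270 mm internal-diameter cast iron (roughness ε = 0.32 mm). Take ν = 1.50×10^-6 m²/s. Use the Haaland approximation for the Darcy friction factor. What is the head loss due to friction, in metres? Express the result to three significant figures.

V = 4Q/(πD²) = 4·0.0484/(π·0.270²) = 0.8453 m/s
Re = VD/ν = 0.8453·0.270/1.50×10^-6 = 1.52×10^5 → turbulent
ε/D = 0.32/270 = 0.00119
Haaland: f = 0.02194
h_f = f(L/D)V²/(2g) = 0.02194·(1090/0.270)·0.8453²/(2·9.81) = 3.226 m

h_f ≈ 3.23 m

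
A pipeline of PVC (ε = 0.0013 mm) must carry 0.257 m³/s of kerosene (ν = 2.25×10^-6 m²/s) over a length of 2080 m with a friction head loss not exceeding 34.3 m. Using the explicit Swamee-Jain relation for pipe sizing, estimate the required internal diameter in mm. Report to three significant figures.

Swamee-Jain (Type III): D = 0.66·[ε^1.25·(LQ²/(gh_f))^4.75 + ν·Q^9.4·(L/(gh_f))^5.2]^0.04
LQ²/(gh_f) = 0.4083; L/(gh_f) = 6.182
Term 1 = ε^1.25·(…)^4.75 = 6.23×10^-10; Term 2 = ν·Q^9.4·(…)^5.2 = 8.30×10^-8
D = 0.66·(6.23×10^-10 + 8.30×10^-8)^0.04 = 0.3439 m = 344 mm
Check: V = 2.77 m/s, Re = 4.23×10^5, f = 0.01355, h_f = 32.0 m ≈ 34.3 m ✓

D ≈ 344 mm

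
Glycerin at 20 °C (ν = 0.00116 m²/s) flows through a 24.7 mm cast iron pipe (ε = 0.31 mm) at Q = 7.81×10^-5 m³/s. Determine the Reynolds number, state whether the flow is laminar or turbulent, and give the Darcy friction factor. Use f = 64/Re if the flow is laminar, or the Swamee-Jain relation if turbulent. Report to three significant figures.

Re ≈ 3.47; laminar; f = 64/Re ≈ 18.4

V = 4Q/(πD²) = 0.1630 m/s
Re = VD/ν = 0.1630·0.0247/0.00116 = 3.47
Re < 2300 → laminar → f = 64/Re = 18.44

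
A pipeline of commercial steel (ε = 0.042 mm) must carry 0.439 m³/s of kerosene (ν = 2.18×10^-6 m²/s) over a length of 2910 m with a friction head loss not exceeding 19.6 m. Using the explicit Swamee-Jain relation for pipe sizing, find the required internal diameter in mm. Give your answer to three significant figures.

Swamee-Jain (Type III): D = 0.66·[ε^1.25·(LQ²/(gh_f))^4.75 + ν·Q^9.4·(L/(gh_f))^5.2]^0.04
LQ²/(gh_f) = 2.917; L/(gh_f) = 15.13
Term 1 = ε^1.25·(…)^4.75 = 5.46×10^-4; Term 2 = ν·Q^9.4·(…)^5.2 = 0.00130
D = 0.66·(5.46×10^-4 + 0.00130)^0.04 = 0.5131 m = 513 mm
Check: V = 2.12 m/s, Re = 5.00×10^5, f = 0.01425, h_f = 18.6 m ≈ 19.6 m ✓

D ≈ 513 mm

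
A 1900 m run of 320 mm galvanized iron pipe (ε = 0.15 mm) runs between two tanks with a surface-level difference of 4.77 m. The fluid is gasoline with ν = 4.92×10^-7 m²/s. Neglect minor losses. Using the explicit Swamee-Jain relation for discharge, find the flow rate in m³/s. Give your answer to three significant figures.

Q ≈ 0.0768 m³/s

Swamee-Jain (Type II): Q = -0.965·√(gD⁵h_f/L)·ln[ε/(3.7D) + √(3.17ν²L/(gD³h_f))]
√(gD⁵h_f/L) = √(9.81·0.320⁵·4.77/1900) = 0.009091
ε/(3.7D) = 1.27×10^-4; √(3.17ν²L/(gD³h_f)) = 3.08×10^-5
Q = -0.965·0.009091·ln(1.575×10^-4) = 0.07681 m³/s
Check: V = 0.955 m/s, Re = 6.21×10^5, f = 0.01739, h_f = 4.80 m ≈ 4.77 m ✓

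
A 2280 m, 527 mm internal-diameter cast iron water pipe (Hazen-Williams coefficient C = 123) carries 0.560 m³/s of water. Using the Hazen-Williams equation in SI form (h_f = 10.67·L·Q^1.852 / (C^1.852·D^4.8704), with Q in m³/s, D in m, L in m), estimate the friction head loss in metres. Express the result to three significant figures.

h_f ≈ 25.4 m

h_f = 10.67·2280·0.560^1.852 / (123^1.852·0.527^4.8704) = 25.36 m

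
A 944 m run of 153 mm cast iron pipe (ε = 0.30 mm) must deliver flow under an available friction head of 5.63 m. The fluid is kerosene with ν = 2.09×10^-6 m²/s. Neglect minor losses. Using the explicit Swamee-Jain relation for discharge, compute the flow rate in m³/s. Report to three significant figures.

Swamee-Jain (Type II): Q = -0.965·√(gD⁵h_f/L)·ln[ε/(3.7D) + √(3.17ν²L/(gD³h_f))]
√(gD⁵h_f/L) = √(9.81·0.153⁵·5.63/944) = 0.002215
ε/(3.7D) = 5.30×10^-4; √(3.17ν²L/(gD³h_f)) = 2.57×10^-4
Q = -0.965·0.002215·ln(7.870×10^-4) = 0.01528 m³/s
Check: V = 0.831 m/s, Re = 6.08×10^4, f = 0.02619, h_f = 5.69 m ≈ 5.63 m ✓

Q ≈ 0.0153 m³/s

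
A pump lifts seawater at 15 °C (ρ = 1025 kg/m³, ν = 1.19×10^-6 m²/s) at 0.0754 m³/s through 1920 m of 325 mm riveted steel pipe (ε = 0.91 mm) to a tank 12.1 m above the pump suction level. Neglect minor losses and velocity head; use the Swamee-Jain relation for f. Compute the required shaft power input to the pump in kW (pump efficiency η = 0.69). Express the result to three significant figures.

P_shaft ≈ 20.5 kW

V = 4Q/(πD²) = 0.9089 m/s; Re = 2.48×10^5; ε/D = 0.00280; f = 0.02640
h_f = f(L/D)V²/2g = 6.566 m
Total head H = z + h_f = 12.1 + 6.566 = 18.67 m
P_hyd = ρgQH = 1025·9.81·0.0754·18.67 = 14.15 kW
P_shaft = P_hyd/η = 14.15/0.69 = 20.51 kW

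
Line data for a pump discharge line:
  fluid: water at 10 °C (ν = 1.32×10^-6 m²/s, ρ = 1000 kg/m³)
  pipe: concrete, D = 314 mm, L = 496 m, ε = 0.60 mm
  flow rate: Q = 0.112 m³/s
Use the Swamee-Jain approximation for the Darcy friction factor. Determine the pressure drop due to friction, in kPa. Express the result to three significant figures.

Δp ≈ 39.4 kPa

V = 4Q/(πD²) = 4·0.112/(π·0.314²) = 1.446 m/s
Re = VD/ν = 1.446·0.314/1.32×10^-6 = 3.44×10^5 → turbulent
ε/D = 0.60/314 = 0.00191
Swamee-Jain: f = 0.02382
h_f = f(L/D)V²/(2g) = 0.02382·(496/0.314)·1.446²/(2·9.81) = 4.012 m
Δp = ρg·h_f = 1000·9.81·4.012 = 39.36 kPa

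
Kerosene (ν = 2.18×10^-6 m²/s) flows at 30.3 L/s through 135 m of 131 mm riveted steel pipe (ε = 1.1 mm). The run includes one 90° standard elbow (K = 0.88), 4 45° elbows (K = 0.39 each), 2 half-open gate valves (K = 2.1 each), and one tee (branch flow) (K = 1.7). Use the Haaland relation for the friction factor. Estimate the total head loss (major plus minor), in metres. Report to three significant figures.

H_L ≈ 11.8 m

V = 4Q/(πD²) = 2.248 m/s; V²/2g = 0.2576 m
Re = 1.35×10^5, ε/D = 0.00840 → f = 0.03629 (Haaland)
Major: h_f = f(L/D)·V²/2g = 0.03629·1031·0.2576 = 9.634 m
Minor: ΣK = 8.34; h_m = ΣK·V²/2g = 2.148 m
Total H_L = 9.634 + 2.148 = 11.78 m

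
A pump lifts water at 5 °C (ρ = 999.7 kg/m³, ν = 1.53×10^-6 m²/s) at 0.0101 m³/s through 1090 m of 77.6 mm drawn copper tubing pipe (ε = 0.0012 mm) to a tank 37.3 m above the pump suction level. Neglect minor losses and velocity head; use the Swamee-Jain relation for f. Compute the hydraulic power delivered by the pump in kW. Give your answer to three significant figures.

V = 4Q/(πD²) = 2.136 m/s; Re = 1.08×10^5; ε/D = 1.55×10^-5; f = 0.01767
h_f = f(L/D)V²/2g = 57.68 m
Total head H = z + h_f = 37.3 + 57.68 = 94.98 m
P_hyd = ρgQH = 999.7·9.81·0.0101·94.98 = 9.408 kW

P_hyd ≈ 9.41 kW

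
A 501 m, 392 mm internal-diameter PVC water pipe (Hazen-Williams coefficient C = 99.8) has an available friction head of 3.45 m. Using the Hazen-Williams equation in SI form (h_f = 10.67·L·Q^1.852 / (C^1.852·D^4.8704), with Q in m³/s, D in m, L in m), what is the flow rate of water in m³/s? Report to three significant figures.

Rearranging: Q = [h_f·C^1.852·D^4.8704 / (10.67·L)]^(1/1.852)
Q = [3.45·99.8^1.852·0.392^4.8704 / (10.67·501)]^0.540 = 0.1611 m³/s

Q ≈ 0.161 m³/s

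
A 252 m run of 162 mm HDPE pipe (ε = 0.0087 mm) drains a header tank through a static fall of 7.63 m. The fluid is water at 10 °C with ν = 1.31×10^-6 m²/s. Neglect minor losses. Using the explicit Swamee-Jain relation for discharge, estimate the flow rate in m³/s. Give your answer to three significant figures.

Swamee-Jain (Type II): Q = -0.965·√(gD⁵h_f/L)·ln[ε/(3.7D) + √(3.17ν²L/(gD³h_f))]
√(gD⁵h_f/L) = √(9.81·0.162⁵·7.63/252) = 0.005757
ε/(3.7D) = 1.45×10^-5; √(3.17ν²L/(gD³h_f)) = 6.56×10^-5
Q = -0.965·0.005757·ln(8.015×10^-5) = 0.05240 m³/s
Check: V = 2.54 m/s, Re = 3.14×10^5, f = 0.01487, h_f = 7.62 m ≈ 7.63 m ✓

Q ≈ 0.0524 m³/s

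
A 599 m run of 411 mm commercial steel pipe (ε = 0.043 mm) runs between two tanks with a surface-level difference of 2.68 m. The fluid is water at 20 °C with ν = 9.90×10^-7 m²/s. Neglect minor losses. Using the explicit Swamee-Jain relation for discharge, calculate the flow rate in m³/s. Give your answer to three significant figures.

Swamee-Jain (Type II): Q = -0.965·√(gD⁵h_f/L)·ln[ε/(3.7D) + √(3.17ν²L/(gD³h_f))]
√(gD⁵h_f/L) = √(9.81·0.411⁵·2.68/599) = 0.02269
ε/(3.7D) = 2.83×10^-5; √(3.17ν²L/(gD³h_f)) = 3.19×10^-5
Q = -0.965·0.02269·ln(6.021×10^-5) = 0.2128 m³/s
Check: V = 1.60 m/s, Re = 6.66×10^5, f = 0.01408, h_f = 2.69 m ≈ 2.68 m ✓

Q ≈ 0.213 m³/s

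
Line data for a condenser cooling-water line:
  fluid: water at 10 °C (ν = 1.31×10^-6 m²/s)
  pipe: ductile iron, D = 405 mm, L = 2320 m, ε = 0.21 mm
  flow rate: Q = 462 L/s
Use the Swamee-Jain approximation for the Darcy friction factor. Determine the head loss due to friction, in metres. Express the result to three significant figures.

V = 4Q/(πD²) = 4·0.462/(π·0.405²) = 3.586 m/s
Re = VD/ν = 3.586·0.405/1.31×10^-6 = 1.11×10^6 → turbulent
ε/D = 0.21/405 = 5.19×10^-4
Swamee-Jain: f = 0.01737
h_f = f(L/D)V²/(2g) = 0.01737·(2320/0.405)·3.586²/(2·9.81) = 65.24 m

h_f ≈ 65.2 m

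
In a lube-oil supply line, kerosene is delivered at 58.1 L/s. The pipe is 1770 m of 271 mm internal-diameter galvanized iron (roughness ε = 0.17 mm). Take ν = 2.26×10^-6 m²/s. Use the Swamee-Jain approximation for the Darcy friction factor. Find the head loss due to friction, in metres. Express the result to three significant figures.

h_f ≈ 6.93 m

V = 4Q/(πD²) = 4·0.0581/(π·0.271²) = 1.007 m/s
Re = VD/ν = 1.007·0.271/2.26×10^-6 = 1.21×10^5 → turbulent
ε/D = 0.17/271 = 6.27×10^-4
Swamee-Jain: f = 0.02051
h_f = f(L/D)V²/(2g) = 0.02051·(1770/0.271)·1.007²/(2·9.81) = 6.928 m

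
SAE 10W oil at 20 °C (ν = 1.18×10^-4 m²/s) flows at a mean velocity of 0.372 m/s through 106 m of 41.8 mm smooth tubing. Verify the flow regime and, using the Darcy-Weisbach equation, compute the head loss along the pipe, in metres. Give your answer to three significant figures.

Re = VD/ν = 0.372·0.04180/1.18×10^-4 = 132 → laminar (Re < 2300)
f = 64/Re = 0.4857
h_f = f(L/D)V²/(2g) = 0.4857·(106/0.04180)·0.372²/(2·9.81) = 8.687 m

h_f ≈ 8.69 m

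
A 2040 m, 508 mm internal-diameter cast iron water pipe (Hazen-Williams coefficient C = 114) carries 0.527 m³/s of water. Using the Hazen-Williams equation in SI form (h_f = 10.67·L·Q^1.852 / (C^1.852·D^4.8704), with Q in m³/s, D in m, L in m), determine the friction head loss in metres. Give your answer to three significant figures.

h_f = 10.67·2040·0.527^1.852 / (114^1.852·0.508^4.8704) = 27.91 m

h_f ≈ 27.9 m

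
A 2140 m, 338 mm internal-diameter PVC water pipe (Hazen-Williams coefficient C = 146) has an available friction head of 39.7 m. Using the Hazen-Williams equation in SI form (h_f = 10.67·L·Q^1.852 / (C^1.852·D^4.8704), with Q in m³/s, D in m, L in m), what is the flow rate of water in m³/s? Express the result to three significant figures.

Rearranging: Q = [h_f·C^1.852·D^4.8704 / (10.67·L)]^(1/1.852)
Q = [39.7·146^1.852·0.338^4.8704 / (10.67·2140)]^0.540 = 0.2725 m³/s

Q ≈ 0.272 m³/s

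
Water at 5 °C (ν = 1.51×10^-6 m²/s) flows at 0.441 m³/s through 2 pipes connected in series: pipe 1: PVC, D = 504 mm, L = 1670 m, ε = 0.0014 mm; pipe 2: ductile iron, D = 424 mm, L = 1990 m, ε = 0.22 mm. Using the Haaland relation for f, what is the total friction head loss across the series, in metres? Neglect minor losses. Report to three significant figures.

H ≈ 50.6 m

Pipe 1: V = 2.210 m/s, Re = 7.38×10^5, ε/D = 2.78×10^-6, f = 0.01224, h_1 = f(L/D)V²/2g = 10.10 m
Pipe 2: V = 3.123 m/s, Re = 8.77×10^5, ε/D = 5.19×10^-4, f = 0.01736, h_2 = f(L/D)V²/2g = 40.51 m
Series → Q common, losses add: H = Σh = 50.61 m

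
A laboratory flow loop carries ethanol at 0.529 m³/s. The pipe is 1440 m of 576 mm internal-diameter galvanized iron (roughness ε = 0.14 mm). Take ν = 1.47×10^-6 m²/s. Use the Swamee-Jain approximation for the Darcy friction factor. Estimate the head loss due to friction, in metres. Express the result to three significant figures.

h_f ≈ 8.09 m

V = 4Q/(πD²) = 4·0.529/(π·0.576²) = 2.030 m/s
Re = VD/ν = 2.030·0.576/1.47×10^-6 = 7.95×10^5 → turbulent
ε/D = 0.14/576 = 2.43×10^-4
Swamee-Jain: f = 0.01541
h_f = f(L/D)V²/(2g) = 0.01541·(1440/0.576)·2.030²/(2·9.81) = 8.092 m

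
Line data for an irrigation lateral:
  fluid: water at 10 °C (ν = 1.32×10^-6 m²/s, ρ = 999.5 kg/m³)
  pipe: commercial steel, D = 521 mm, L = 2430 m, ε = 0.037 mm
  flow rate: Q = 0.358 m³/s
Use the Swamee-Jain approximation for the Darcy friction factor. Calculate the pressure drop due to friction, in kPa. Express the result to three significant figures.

Δp ≈ 89.6 kPa

V = 4Q/(πD²) = 4·0.358/(π·0.521²) = 1.679 m/s
Re = VD/ν = 1.679·0.521/1.32×10^-6 = 6.63×10^5 → turbulent
ε/D = 0.037/521 = 7.10×10^-5
Swamee-Jain: f = 0.01364
h_f = f(L/D)V²/(2g) = 0.01364·(2430/0.521)·1.679²/(2·9.81) = 9.142 m
Δp = ρg·h_f = 999.5·9.81·9.142 = 89.63 kPa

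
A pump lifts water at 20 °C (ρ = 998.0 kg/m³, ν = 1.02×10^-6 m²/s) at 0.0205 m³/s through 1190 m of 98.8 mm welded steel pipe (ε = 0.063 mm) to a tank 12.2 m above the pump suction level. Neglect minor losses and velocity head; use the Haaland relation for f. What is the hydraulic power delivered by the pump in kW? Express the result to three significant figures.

P_hyd ≈ 19.2 kW

V = 4Q/(πD²) = 2.674 m/s; Re = 2.59×10^5; ε/D = 6.38×10^-4; f = 0.01899
h_f = f(L/D)V²/2g = 83.36 m
Total head H = z + h_f = 12.2 + 83.36 = 95.56 m
P_hyd = ρgQH = 998.0·9.81·0.0205·95.56 = 19.18 kW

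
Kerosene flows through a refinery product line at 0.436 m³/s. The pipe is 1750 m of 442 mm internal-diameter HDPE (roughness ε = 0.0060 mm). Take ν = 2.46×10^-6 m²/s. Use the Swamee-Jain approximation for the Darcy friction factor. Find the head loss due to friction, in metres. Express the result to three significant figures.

h_f ≈ 21.6 m

V = 4Q/(πD²) = 4·0.436/(π·0.442²) = 2.842 m/s
Re = VD/ν = 2.842·0.442/2.46×10^-6 = 5.11×10^5 → turbulent
ε/D = 0.0060/442 = 1.36×10^-5
Swamee-Jain: f = 0.01326
h_f = f(L/D)V²/(2g) = 0.01326·(1750/0.442)·2.842²/(2·9.81) = 21.61 m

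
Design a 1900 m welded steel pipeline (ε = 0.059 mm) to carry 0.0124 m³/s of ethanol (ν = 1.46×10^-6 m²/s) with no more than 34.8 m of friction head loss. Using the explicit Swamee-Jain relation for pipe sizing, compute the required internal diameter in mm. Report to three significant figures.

D ≈ 109 mm

Swamee-Jain (Type III): D = 0.66·[ε^1.25·(LQ²/(gh_f))^4.75 + ν·Q^9.4·(L/(gh_f))^5.2]^0.04
LQ²/(gh_f) = 8.558×10^-4; L/(gh_f) = 5.566
Term 1 = ε^1.25·(…)^4.75 = 1.39×10^-20; Term 2 = ν·Q^9.4·(…)^5.2 = 1.32×10^-20
D = 0.66·(1.39×10^-20 + 1.32×10^-20)^0.04 = 0.1088 m = 109 mm
Check: V = 1.33 m/s, Re = 9.93×10^4, f = 0.02061, h_f = 32.6 m ≈ 34.8 m ✓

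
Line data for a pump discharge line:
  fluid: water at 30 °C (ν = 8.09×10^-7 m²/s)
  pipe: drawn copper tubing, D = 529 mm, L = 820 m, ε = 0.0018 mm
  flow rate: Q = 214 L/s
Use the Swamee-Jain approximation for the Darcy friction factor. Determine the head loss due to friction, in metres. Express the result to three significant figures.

V = 4Q/(πD²) = 4·0.214/(π·0.529²) = 0.9737 m/s
Re = VD/ν = 0.9737·0.529/8.09×10^-7 = 6.37×10^5 → turbulent
ε/D = 0.0018/529 = 3.40×10^-6
Swamee-Jain: f = 0.01261
h_f = f(L/D)V²/(2g) = 0.01261·(820/0.529)·0.9737²/(2·9.81) = 0.9443 m

h_f ≈ 0.944 m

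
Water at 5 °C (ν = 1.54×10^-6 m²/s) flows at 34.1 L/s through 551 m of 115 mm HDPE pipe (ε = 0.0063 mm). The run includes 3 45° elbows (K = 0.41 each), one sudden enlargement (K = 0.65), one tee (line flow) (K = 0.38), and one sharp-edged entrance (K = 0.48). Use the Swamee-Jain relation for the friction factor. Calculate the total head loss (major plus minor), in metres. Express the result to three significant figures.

V = 4Q/(πD²) = 3.283 m/s; V²/2g = 0.5493 m
Re = 2.45×10^5, ε/D = 5.48×10^-5 → f = 0.01548 (Swamee-Jain)
Major: h_f = f(L/D)·V²/2g = 0.01548·4791·0.5493 = 40.74 m
Minor: ΣK = 2.74; h_m = ΣK·V²/2g = 1.505 m
Total H_L = 40.74 + 1.505 = 42.25 m

H_L ≈ 42.2 m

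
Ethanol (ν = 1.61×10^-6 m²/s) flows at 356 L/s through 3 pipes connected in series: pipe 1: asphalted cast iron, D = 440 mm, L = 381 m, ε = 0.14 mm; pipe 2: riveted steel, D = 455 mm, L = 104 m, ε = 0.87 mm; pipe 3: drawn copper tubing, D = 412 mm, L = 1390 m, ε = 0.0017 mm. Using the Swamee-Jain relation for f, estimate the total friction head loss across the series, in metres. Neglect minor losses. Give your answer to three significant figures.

Pipe 1: V = 2.341 m/s, Re = 6.40×10^5, ε/D = 3.18×10^-4, f = 0.01627, h_1 = f(L/D)V²/2g = 3.935 m
Pipe 2: V = 2.189 m/s, Re = 6.19×10^5, ε/D = 0.00191, f = 0.02355, h_2 = f(L/D)V²/2g = 1.315 m
Pipe 3: V = 2.670 m/s, Re = 6.83×10^5, ε/D = 4.13×10^-6, f = 0.01247, h_3 = f(L/D)V²/2g = 15.29 m
Series → Q common, losses add: H = Σh = 20.54 m

H ≈ 20.5 m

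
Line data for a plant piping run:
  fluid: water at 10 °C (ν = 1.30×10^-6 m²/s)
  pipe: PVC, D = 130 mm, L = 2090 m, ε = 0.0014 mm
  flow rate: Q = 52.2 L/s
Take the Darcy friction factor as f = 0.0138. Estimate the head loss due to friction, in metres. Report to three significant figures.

h_f ≈ 175 m

V = 4Q/(πD²) = 4·0.0522/(π·0.130²) = 3.933 m/s
h_f = f(L/D)V²/(2g) = 0.01380·(2090/0.130)·3.933²/(2·9.81) = 174.9 m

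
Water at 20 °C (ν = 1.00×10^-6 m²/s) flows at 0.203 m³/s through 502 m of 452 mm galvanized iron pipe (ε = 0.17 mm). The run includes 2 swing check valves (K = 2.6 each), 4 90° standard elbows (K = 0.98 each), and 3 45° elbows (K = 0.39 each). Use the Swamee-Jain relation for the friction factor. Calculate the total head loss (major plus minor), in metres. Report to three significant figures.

V = 4Q/(πD²) = 1.265 m/s; V²/2g = 0.08158 m
Re = 5.72×10^5, ε/D = 3.76×10^-4 → f = 0.01682 (Swamee-Jain)
Major: h_f = f(L/D)·V²/2g = 0.01682·1111·0.08158 = 1.524 m
Minor: ΣK = 10.3; h_m = ΣK·V²/2g = 0.8394 m
Total H_L = 1.524 + 0.8394 = 2.363 m

H_L ≈ 2.36 m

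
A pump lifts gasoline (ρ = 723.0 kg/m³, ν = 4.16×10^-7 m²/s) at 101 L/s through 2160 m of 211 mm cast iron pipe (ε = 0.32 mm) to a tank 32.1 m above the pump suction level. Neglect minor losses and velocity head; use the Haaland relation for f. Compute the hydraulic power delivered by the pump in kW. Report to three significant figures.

V = 4Q/(πD²) = 2.888 m/s; Re = 1.47×10^6; ε/D = 0.00152; f = 0.02197
h_f = f(L/D)V²/2g = 95.63 m
Total head H = z + h_f = 32.1 + 95.63 = 127.7 m
P_hyd = ρgQH = 723.0·9.81·0.101·127.7 = 91.50 kW

P_hyd ≈ 91.5 kW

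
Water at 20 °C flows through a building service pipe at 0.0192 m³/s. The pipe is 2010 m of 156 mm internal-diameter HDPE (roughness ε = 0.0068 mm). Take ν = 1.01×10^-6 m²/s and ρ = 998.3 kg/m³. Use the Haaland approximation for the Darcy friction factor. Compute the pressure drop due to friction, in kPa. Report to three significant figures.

V = 4Q/(πD²) = 4·0.0192/(π·0.156²) = 1.005 m/s
Re = VD/ν = 1.005·0.156/1.01×10^-6 = 1.55×10^5 → turbulent
ε/D = 0.0068/156 = 4.36×10^-5
Haaland: f = 0.01654
h_f = f(L/D)V²/(2g) = 0.01654·(2010/0.156)·1.005²/(2·9.81) = 10.96 m
Δp = ρg·h_f = 998.3·9.81·10.96 = 107.3 kPa

Δp ≈ 107 kPa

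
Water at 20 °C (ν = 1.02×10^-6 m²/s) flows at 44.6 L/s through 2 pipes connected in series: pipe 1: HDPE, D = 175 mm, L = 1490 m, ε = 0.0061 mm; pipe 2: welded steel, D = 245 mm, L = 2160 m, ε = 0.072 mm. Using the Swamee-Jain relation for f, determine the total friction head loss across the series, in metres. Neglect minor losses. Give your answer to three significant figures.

H ≈ 28.9 m

Pipe 1: V = 1.854 m/s, Re = 3.18×10^5, ε/D = 3.49×10^-5, f = 0.01463, h_1 = f(L/D)V²/2g = 21.83 m
Pipe 2: V = 0.9460 m/s, Re = 2.27×10^5, ε/D = 2.94×10^-4, f = 0.01750, h_2 = f(L/D)V²/2g = 7.038 m
Series → Q common, losses add: H = Σh = 28.87 m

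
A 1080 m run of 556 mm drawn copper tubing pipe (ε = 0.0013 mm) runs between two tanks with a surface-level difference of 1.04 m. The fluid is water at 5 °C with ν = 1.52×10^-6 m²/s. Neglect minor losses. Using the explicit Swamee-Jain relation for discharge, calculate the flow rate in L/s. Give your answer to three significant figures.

Q ≈ 208 L/s

Swamee-Jain (Type II): Q = -0.965·√(gD⁵h_f/L)·ln[ε/(3.7D) + √(3.17ν²L/(gD³h_f))]
√(gD⁵h_f/L) = √(9.81·0.556⁵·1.04/1080) = 0.02240
ε/(3.7D) = 6.32×10^-7; √(3.17ν²L/(gD³h_f)) = 6.72×10^-5
Q = -0.965·0.02240·ln(6.779×10^-5) = 0.2075 m³/s
Check: V = 0.855 m/s, Re = 3.13×10^5, f = 0.01429, h_f = 1.03 m ≈ 1.04 m ✓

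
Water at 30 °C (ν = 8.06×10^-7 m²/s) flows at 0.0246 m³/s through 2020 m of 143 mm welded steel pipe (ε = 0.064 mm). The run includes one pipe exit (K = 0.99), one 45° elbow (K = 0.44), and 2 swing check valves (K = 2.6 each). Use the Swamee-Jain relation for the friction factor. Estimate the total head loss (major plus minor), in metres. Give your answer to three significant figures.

H_L ≈ 31.5 m

V = 4Q/(πD²) = 1.532 m/s; V²/2g = 0.1196 m
Re = 2.72×10^5, ε/D = 4.48×10^-4 → f = 0.01816 (Swamee-Jain)
Major: h_f = f(L/D)·V²/2g = 0.01816·14126·0.1196 = 30.67 m
Minor: ΣK = 6.63; h_m = ΣK·V²/2g = 0.7928 m
Total H_L = 30.67 + 0.7928 = 31.47 m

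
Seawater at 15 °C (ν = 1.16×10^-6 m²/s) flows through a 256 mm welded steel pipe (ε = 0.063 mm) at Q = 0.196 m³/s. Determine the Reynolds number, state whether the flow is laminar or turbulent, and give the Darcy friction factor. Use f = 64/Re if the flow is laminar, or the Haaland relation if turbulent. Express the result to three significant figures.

Re ≈ 8.40×10^5; turbulent; f ≈ 0.0152

V = 4Q/(πD²) = 3.808 m/s
Re = VD/ν = 3.808·0.256/1.16×10^-6 = 8.40×10^5
Re > 4000 → turbulent; ε/D = 2.46×10^-4
Haaland: f = 0.01521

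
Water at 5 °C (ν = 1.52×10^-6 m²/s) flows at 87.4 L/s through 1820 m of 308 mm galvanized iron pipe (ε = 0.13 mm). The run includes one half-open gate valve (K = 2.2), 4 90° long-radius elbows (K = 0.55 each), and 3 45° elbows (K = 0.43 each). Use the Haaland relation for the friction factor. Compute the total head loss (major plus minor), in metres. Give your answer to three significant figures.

V = 4Q/(πD²) = 1.173 m/s; V²/2g = 0.07014 m
Re = 2.38×10^5, ε/D = 4.22×10^-4 → f = 0.01793 (Haaland)
Major: h_f = f(L/D)·V²/2g = 0.01793·5909·0.07014 = 7.433 m
Minor: ΣK = 5.69; h_m = ΣK·V²/2g = 0.3991 m
Total H_L = 7.433 + 0.3991 = 7.832 m

H_L ≈ 7.83 m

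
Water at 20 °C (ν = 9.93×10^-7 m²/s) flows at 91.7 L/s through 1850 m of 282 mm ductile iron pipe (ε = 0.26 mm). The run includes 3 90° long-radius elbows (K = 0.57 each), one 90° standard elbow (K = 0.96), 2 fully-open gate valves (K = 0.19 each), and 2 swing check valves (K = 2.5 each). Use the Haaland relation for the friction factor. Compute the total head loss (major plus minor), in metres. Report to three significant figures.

H_L ≈ 15.3 m

V = 4Q/(πD²) = 1.468 m/s; V²/2g = 0.1099 m
Re = 4.17×10^5, ε/D = 9.22×10^-4 → f = 0.01995 (Haaland)
Major: h_f = f(L/D)·V²/2g = 0.01995·6560·0.1099 = 14.38 m
Minor: ΣK = 8.05; h_m = ΣK·V²/2g = 0.8844 m
Total H_L = 14.38 + 0.8844 = 15.26 m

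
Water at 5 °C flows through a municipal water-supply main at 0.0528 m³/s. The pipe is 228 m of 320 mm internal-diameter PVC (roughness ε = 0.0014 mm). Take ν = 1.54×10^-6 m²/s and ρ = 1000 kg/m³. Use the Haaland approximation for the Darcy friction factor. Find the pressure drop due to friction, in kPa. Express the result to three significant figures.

V = 4Q/(πD²) = 4·0.0528/(π·0.320²) = 0.6565 m/s
Re = VD/ν = 0.6565·0.320/1.54×10^-6 = 1.36×10^5 → turbulent
ε/D = 0.0014/320 = 4.37×10^-6
Haaland: f = 0.01674
h_f = f(L/D)V²/(2g) = 0.01674·(228/0.320)·0.6565²/(2·9.81) = 0.2620 m
Δp = ρg·h_f = 1000·9.81·0.2620 = 2.571 kPa

Δp ≈ 2.57 kPa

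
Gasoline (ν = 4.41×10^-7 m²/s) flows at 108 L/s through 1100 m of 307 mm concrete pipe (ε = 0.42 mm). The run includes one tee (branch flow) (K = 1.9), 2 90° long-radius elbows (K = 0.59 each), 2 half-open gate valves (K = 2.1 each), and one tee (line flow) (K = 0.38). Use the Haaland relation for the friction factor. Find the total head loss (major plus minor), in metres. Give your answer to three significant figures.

V = 4Q/(πD²) = 1.459 m/s; V²/2g = 0.1085 m
Re = 1.02×10^6, ε/D = 0.00137 → f = 0.02148 (Haaland)
Major: h_f = f(L/D)·V²/2g = 0.02148·3583·0.1085 = 8.349 m
Minor: ΣK = 7.66; h_m = ΣK·V²/2g = 0.8311 m
Total H_L = 8.349 + 0.8311 = 9.180 m

H_L ≈ 9.18 m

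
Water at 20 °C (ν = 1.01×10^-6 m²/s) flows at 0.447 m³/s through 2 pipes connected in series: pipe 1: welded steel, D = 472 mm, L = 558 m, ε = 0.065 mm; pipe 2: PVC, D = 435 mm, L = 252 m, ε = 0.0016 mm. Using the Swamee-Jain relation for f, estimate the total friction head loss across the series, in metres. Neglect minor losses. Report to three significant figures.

H ≈ 8.45 m

Pipe 1: V = 2.555 m/s, Re = 1.19×10^6, ε/D = 1.38×10^-4, f = 0.01386, h_1 = f(L/D)V²/2g = 5.452 m
Pipe 2: V = 3.008 m/s, Re = 1.30×10^6, ε/D = 3.68×10^-6, f = 0.01123, h_2 = f(L/D)V²/2g = 2.999 m
Series → Q common, losses add: H = Σh = 8.451 m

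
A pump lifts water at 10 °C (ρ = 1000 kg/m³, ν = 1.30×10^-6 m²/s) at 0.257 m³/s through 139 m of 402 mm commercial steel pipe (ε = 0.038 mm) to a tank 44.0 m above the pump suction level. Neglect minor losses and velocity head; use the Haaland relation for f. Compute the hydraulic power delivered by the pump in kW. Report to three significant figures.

V = 4Q/(πD²) = 2.025 m/s; Re = 6.26×10^5; ε/D = 9.45×10^-5; f = 0.01385
h_f = f(L/D)V²/2g = 1.001 m
Total head H = z + h_f = 44.0 + 1.001 = 45.00 m
P_hyd = ρgQH = 1000·9.81·0.257·45.00 = 113.5 kW

P_hyd ≈ 113 kW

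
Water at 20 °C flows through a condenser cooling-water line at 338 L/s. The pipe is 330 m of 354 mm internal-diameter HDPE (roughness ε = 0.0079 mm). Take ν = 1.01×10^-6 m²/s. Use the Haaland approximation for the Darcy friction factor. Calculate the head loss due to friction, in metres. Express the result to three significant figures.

h_f ≈ 6.56 m

V = 4Q/(πD²) = 4·0.338/(π·0.354²) = 3.434 m/s
Re = VD/ν = 3.434·0.354/1.01×10^-6 = 1.20×10^6 → turbulent
ε/D = 0.0079/354 = 2.23×10^-5
Haaland: f = 0.01171
h_f = f(L/D)V²/(2g) = 0.01171·(330/0.354)·3.434²/(2·9.81) = 6.561 m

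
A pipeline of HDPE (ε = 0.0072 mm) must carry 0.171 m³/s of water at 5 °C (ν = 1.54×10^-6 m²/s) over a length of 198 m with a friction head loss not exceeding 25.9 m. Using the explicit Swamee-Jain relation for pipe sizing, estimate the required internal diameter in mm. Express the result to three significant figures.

Swamee-Jain (Type III): D = 0.66·[ε^1.25·(LQ²/(gh_f))^4.75 + ν·Q^9.4·(L/(gh_f))^5.2]^0.04
LQ²/(gh_f) = 0.02279; L/(gh_f) = 0.7793
Term 1 = ε^1.25·(…)^4.75 = 5.90×10^-15; Term 2 = ν·Q^9.4·(…)^5.2 = 2.60×10^-14
D = 0.66·(5.90×10^-15 + 2.60×10^-14)^0.04 = 0.1904 m = 190 mm
Check: V = 6.01 m/s, Re = 7.43×10^5, f = 0.01293, h_f = 24.7 m ≈ 25.9 m ✓

D ≈ 190 mm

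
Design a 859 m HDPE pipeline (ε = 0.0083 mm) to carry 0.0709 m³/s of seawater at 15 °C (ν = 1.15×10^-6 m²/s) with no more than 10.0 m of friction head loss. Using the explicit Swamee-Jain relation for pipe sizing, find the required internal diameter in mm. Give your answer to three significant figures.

Swamee-Jain (Type III): D = 0.66·[ε^1.25·(LQ²/(gh_f))^4.75 + ν·Q^9.4·(L/(gh_f))^5.2]^0.04
LQ²/(gh_f) = 0.04402; L/(gh_f) = 8.756
Term 1 = ε^1.25·(…)^4.75 = 1.61×10^-13; Term 2 = ν·Q^9.4·(…)^5.2 = 1.44×10^-12
D = 0.66·(1.61×10^-13 + 1.44×10^-12)^0.04 = 0.2227 m = 223 mm
Check: V = 1.82 m/s, Re = 3.53×10^5, f = 0.01442, h_f = 9.40 m ≈ 10.0 m ✓

D ≈ 223 mm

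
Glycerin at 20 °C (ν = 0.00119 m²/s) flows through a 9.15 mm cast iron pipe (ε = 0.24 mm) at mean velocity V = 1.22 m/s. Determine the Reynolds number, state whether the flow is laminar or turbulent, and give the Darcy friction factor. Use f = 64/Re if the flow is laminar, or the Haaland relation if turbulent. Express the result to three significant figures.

Re = VD/ν = 1.220·0.00915/0.00119 = 9.38
Re < 2300 → laminar → f = 64/Re = 6.823

Re ≈ 9.38; laminar; f = 64/Re ≈ 6.82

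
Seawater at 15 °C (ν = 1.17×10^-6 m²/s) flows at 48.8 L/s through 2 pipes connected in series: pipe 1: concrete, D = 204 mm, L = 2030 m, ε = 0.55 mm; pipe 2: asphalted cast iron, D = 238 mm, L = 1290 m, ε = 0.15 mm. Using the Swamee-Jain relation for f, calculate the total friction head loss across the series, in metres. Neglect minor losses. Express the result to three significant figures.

H ≈ 36.0 m

Pipe 1: V = 1.493 m/s, Re = 2.60×10^5, ε/D = 0.00270, f = 0.02612, h_1 = f(L/D)V²/2g = 29.53 m
Pipe 2: V = 1.097 m/s, Re = 2.23×10^5, ε/D = 6.30×10^-4, f = 0.01942, h_2 = f(L/D)V²/2g = 6.457 m
Series → Q common, losses add: H = Σh = 35.98 m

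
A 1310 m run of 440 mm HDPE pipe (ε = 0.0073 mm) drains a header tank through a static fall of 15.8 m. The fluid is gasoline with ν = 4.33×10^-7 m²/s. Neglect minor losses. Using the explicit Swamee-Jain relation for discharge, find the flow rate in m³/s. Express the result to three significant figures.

Q ≈ 0.482 m³/s

Swamee-Jain (Type II): Q = -0.965·√(gD⁵h_f/L)·ln[ε/(3.7D) + √(3.17ν²L/(gD³h_f))]
√(gD⁵h_f/L) = √(9.81·0.440⁵·15.8/1310) = 0.04417
ε/(3.7D) = 4.48×10^-6; √(3.17ν²L/(gD³h_f)) = 7.68×10^-6
Q = -0.965·0.04417·ln(1.216×10^-5) = 0.4824 m³/s
Check: V = 3.17 m/s, Re = 3.22×10^6, f = 0.01039, h_f = 15.9 m ≈ 15.8 m ✓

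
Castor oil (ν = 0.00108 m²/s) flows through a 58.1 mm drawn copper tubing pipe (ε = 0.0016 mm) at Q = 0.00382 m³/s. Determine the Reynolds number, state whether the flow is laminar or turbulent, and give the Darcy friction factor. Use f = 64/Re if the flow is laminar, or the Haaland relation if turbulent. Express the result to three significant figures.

V = 4Q/(πD²) = 1.441 m/s
Re = VD/ν = 1.441·0.0581/0.00108 = 77.5
Re < 2300 → laminar → f = 64/Re = 0.8257

Re ≈ 77.5; laminar; f = 64/Re ≈ 0.826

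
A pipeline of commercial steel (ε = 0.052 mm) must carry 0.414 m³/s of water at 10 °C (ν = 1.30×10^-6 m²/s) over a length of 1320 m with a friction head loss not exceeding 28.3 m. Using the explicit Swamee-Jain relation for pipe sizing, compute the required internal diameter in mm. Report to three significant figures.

Swamee-Jain (Type III): D = 0.66·[ε^1.25·(LQ²/(gh_f))^4.75 + ν·Q^9.4·(L/(gh_f))^5.2]^0.04
LQ²/(gh_f) = 0.8149; L/(gh_f) = 4.755
Term 1 = ε^1.25·(…)^4.75 = 1.67×10^-6; Term 2 = ν·Q^9.4·(…)^5.2 = 1.08×10^-6
D = 0.66·(1.67×10^-6 + 1.08×10^-6)^0.04 = 0.3955 m = 395 mm
Check: V = 3.37 m/s, Re = 1.03×10^6, f = 0.01392, h_f = 26.9 m ≈ 28.3 m ✓

D ≈ 395 mm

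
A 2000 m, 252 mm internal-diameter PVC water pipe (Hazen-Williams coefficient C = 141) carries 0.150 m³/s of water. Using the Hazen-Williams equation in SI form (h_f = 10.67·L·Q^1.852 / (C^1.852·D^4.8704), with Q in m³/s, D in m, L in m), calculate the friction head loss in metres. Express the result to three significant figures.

h_f ≈ 54.7 m

h_f = 10.67·2000·0.150^1.852 / (141^1.852·0.252^4.8704) = 54.75 m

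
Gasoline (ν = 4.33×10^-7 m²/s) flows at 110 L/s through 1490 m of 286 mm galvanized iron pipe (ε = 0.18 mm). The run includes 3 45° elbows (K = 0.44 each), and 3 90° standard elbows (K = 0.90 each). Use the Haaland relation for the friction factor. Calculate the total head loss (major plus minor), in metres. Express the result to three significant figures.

V = 4Q/(πD²) = 1.712 m/s; V²/2g = 0.1494 m
Re = 1.13×10^6, ε/D = 6.29×10^-4 → f = 0.01796 (Haaland)
Major: h_f = f(L/D)·V²/2g = 0.01796·5210·0.1494 = 13.98 m
Minor: ΣK = 4.02; h_m = ΣK·V²/2g = 0.6007 m
Total H_L = 13.98 + 0.6007 = 14.58 m

H_L ≈ 14.6 m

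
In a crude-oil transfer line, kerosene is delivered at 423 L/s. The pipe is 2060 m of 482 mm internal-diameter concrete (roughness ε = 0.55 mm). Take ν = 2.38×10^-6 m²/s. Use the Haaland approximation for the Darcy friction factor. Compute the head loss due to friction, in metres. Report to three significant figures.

V = 4Q/(πD²) = 4·0.423/(π·0.482²) = 2.318 m/s
Re = VD/ν = 2.318·0.482/2.38×10^-6 = 4.69×10^5 → turbulent
ε/D = 0.55/482 = 0.00114
Haaland: f = 0.02083
h_f = f(L/D)V²/(2g) = 0.02083·(2060/0.482)·2.318²/(2·9.81) = 24.38 m

h_f ≈ 24.4 m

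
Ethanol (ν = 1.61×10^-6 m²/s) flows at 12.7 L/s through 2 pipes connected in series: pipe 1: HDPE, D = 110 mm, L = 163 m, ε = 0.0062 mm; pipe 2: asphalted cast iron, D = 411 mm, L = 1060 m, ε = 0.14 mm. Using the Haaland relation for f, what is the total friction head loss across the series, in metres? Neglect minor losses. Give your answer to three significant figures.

Pipe 1: V = 1.336 m/s, Re = 9.13×10^4, ε/D = 5.64×10^-5, f = 0.01839, h_1 = f(L/D)V²/2g = 2.481 m
Pipe 2: V = 0.09573 m/s, Re = 2.44×10^4, ε/D = 3.41×10^-4, f = 0.02518, h_2 = f(L/D)V²/2g = 0.03033 m
Series → Q common, losses add: H = Σh = 2.511 m

H ≈ 2.51 m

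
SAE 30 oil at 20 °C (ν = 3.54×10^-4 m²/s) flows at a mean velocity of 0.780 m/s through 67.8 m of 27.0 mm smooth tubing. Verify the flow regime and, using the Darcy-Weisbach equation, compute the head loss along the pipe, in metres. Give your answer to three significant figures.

Re = VD/ν = 0.780·0.02700/3.54×10^-4 = 59.5 → laminar (Re < 2300)
f = 64/Re = 1.076
h_f = f(L/D)V²/(2g) = 1.076·(67.8/0.02700)·0.780²/(2·9.81) = 83.77 m

h_f ≈ 83.8 m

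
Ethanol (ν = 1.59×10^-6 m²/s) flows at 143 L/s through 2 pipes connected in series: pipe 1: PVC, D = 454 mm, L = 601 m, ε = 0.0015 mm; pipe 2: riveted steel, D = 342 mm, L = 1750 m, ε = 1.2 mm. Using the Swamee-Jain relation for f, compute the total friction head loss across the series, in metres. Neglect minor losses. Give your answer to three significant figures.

Pipe 1: V = 0.8834 m/s, Re = 2.52×10^5, ε/D = 3.30×10^-6, f = 0.01489, h_1 = f(L/D)V²/2g = 0.7838 m
Pipe 2: V = 1.557 m/s, Re = 3.35×10^5, ε/D = 0.00351, f = 0.02785, h_2 = f(L/D)V²/2g = 17.60 m
Series → Q common, losses add: H = Σh = 18.39 m

H ≈ 18.4 m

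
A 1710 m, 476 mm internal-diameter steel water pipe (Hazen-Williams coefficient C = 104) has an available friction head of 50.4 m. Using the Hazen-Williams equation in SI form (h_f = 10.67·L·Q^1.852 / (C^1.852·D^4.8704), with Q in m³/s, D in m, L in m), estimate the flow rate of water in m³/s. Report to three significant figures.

Q ≈ 0.613 m³/s

Rearranging: Q = [h_f·C^1.852·D^4.8704 / (10.67·L)]^(1/1.852)
Q = [50.4·104^1.852·0.476^4.8704 / (10.67·1710)]^0.540 = 0.6132 m³/s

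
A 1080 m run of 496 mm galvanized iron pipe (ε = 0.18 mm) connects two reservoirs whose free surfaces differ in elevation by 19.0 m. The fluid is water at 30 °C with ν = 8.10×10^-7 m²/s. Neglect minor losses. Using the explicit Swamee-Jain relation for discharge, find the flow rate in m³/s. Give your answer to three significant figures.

Swamee-Jain (Type II): Q = -0.965·√(gD⁵h_f/L)·ln[ε/(3.7D) + √(3.17ν²L/(gD³h_f))]
√(gD⁵h_f/L) = √(9.81·0.496⁵·19.0/1080) = 0.07198
ε/(3.7D) = 9.81×10^-5; √(3.17ν²L/(gD³h_f)) = 9.94×10^-6
Q = -0.965·0.07198·ln(1.080×10^-4) = 0.6344 m³/s
Check: V = 3.28 m/s, Re = 2.01×10^6, f = 0.01596, h_f = 19.1 m ≈ 19.0 m ✓

Q ≈ 0.634 m³/s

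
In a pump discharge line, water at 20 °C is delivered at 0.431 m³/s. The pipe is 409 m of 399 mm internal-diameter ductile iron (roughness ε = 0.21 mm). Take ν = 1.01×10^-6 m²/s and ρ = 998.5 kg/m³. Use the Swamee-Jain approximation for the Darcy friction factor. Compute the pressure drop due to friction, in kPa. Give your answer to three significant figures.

Δp ≈ 105 kPa

V = 4Q/(πD²) = 4·0.431/(π·0.399²) = 3.447 m/s
Re = VD/ν = 3.447·0.399/1.01×10^-6 = 1.36×10^6 → turbulent
ε/D = 0.21/399 = 5.26×10^-4
Swamee-Jain: f = 0.01734
h_f = f(L/D)V²/(2g) = 0.01734·(409/0.399)·3.447²/(2·9.81) = 10.76 m
Δp = ρg·h_f = 998.5·9.81·10.76 = 105.4 kPa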